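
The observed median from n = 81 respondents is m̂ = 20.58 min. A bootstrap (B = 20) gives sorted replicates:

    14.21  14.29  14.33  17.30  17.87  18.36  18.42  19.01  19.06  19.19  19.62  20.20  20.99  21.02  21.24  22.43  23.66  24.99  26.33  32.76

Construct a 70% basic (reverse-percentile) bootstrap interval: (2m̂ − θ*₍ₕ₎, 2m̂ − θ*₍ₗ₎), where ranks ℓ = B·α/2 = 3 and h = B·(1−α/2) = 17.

(17.50, 26.83)

Percentile endpoints at ranks 3 and 17: θ*₍3₎ = 14.33, θ*₍17₎ = 23.66.
Basic interval reflects these around m̂:
  lower = 2 × 20.58 − 23.66 = 17.50
  upper = 2 × 20.58 − 14.33 = 26.83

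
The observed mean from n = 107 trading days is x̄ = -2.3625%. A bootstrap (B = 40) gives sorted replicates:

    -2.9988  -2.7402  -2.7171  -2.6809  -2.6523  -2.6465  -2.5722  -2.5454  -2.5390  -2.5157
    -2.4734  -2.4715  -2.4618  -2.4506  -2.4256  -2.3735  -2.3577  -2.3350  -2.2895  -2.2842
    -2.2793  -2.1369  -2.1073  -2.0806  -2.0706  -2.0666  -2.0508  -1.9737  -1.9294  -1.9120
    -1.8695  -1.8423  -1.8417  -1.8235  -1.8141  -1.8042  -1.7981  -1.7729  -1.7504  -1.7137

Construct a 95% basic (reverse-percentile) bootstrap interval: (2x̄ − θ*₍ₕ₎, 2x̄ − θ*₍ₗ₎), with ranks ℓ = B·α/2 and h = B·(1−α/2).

Percentile endpoints at ranks 1 and 39: θ*₍1₎ = -2.9988, θ*₍39₎ = -1.7504.
Basic interval reflects these around x̄:
  lower = 2 × -2.3625 − -1.7504 = -2.9746
  upper = 2 × -2.3625 − -2.9988 = -1.7262

(-2.9746, -1.7262)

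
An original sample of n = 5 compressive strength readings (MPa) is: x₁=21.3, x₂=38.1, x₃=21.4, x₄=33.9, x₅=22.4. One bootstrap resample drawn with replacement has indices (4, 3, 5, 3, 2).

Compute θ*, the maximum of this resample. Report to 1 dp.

Resample values: 33.9, 21.4, 22.4, 21.4, 38.1.
Maximum = 38.1

θ* = 38.1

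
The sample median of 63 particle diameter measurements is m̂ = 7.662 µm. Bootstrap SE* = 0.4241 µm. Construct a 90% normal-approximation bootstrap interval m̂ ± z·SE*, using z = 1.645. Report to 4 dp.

(6.9644, 8.3596)

Margin = 1.645 × 0.4241 = 0.69764
Interval: 7.662 ± 0.69764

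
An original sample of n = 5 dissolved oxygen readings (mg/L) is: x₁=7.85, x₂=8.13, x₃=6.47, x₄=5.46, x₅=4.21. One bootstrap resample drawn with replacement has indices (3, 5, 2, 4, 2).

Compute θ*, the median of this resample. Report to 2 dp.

Resample values: 6.47, 4.21, 8.13, 5.46, 8.13.
Sorted: 4.21, 5.46, 6.47, 8.13, 8.13
Median = middle value = 6.47

θ* = 6.47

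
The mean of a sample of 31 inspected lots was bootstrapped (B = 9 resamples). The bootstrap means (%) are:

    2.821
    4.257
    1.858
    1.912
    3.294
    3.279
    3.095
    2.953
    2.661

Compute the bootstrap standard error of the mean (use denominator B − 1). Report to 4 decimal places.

SE* = 0.7337

Bootstrap SE is the standard deviation of the 9 replicate means.
Mean of replicates: (2.821 + 4.257 + 1.858 + 1.912 + 3.294 + 3.279 + 3.095 + 2.953 + 2.661) / 9 = 26.13000 / 9 = 2.90333
Sum of squared deviations: (−0.08233)² + (+1.35367)² + (−1.04533)² + (−0.99133)² + (+0.39067)² + (+0.37567)² + (+0.19167)² + (+0.04967)² + (−0.24233)² = 4.30633
Variance = 4.30633 / 8 = 0.53829
SE* = √0.53829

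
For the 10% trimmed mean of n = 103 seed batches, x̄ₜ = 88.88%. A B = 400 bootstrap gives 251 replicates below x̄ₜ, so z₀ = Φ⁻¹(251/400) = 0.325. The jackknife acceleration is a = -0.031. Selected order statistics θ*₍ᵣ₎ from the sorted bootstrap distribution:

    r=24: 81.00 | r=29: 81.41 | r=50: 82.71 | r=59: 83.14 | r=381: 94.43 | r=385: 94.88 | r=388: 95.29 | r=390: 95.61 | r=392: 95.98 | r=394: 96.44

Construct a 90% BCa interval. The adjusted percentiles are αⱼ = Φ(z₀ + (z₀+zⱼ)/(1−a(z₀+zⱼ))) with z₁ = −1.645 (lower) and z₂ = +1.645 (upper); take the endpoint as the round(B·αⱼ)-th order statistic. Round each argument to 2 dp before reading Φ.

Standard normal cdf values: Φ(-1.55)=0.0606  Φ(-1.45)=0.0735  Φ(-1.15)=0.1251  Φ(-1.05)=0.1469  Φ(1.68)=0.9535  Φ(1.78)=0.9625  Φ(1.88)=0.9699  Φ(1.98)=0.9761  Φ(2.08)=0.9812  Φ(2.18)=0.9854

Lower: z₀ + z₁ = 0.325 + (-1.645) = -1.320; 1 − a(z₀+z₁) = 1 − (-0.031)(-1.320) = 0.9591; argument = 0.325 + (-1.320)/0.9591 = -1.0513 → -1.05.
α₁ = Φ(-1.05) = 0.1469; rank = round(400 × 0.1469) = 59; θ*₍59₎ = 83.14.
Upper: z₀ + z₂ = 1.970; 1 − a(z₀+z₂) = 1.0611; argument = 2.1816 → 2.18; α₂ = 0.9854; rank = 394; θ*₍394₎ = 96.44.

(83.14, 96.44)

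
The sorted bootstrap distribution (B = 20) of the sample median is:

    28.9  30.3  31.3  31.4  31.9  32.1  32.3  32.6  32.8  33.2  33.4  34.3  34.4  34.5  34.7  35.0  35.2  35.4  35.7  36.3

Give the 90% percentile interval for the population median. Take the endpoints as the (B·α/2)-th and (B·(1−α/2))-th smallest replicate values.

α = 0.10; lower rank = 20 × 0.050 = 1; upper rank = 20 × 0.950 = 19.
The 1st smallest replicate is 28.9; the 19th is 35.7.

(28.9, 35.7)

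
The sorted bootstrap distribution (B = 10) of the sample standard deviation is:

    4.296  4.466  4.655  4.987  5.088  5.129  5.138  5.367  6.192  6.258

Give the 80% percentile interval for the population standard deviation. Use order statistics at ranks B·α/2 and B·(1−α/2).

(4.296, 6.192)

α = 0.20; lower rank = 10 × 0.100 = 1; upper rank = 10 × 0.900 = 9.
The 1st smallest replicate is 4.296; the 9th is 6.192.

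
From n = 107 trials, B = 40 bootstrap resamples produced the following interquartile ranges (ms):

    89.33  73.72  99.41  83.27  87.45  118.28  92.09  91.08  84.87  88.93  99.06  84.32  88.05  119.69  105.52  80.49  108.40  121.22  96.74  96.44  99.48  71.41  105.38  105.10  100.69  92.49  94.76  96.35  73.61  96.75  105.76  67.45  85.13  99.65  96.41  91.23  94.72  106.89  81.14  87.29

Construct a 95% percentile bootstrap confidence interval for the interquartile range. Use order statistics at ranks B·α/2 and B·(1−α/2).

(67.45, 119.69)

Sorted replicates: 67.45, 71.41, 73.61, 73.72, 80.49, 81.14, 83.27, 84.32, 84.87, 85.13, 87.29, 87.45, 88.05, 88.93, 89.33, 91.08, 91.23, 92.09, 92.49, 94.72, 94.76, 96.35, 96.41, 96.44, 96.74, 96.75, 99.06, 99.41, 99.48, 99.65, 100.69, 105.10, 105.38, 105.52, 105.76, 106.89, 108.40, 118.28, 119.69, 121.22
α = 0.05; lower rank = 40 × 0.025 = 1; upper rank = 40 × 0.975 = 39.
The 1st smallest replicate is 67.45; the 39th is 119.69.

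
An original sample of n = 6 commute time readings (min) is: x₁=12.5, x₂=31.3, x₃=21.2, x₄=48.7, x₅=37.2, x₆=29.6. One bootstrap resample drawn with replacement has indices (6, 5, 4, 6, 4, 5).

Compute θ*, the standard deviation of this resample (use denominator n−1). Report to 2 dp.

Resample values: 29.6, 37.2, 48.7, 29.6, 48.7, 37.2.
Mean = 38.5000; sum of squared deviations = 369.8800
s² = 369.8800 / 5 = 73.9760
s = √73.9760 = 8.60

θ* = 8.60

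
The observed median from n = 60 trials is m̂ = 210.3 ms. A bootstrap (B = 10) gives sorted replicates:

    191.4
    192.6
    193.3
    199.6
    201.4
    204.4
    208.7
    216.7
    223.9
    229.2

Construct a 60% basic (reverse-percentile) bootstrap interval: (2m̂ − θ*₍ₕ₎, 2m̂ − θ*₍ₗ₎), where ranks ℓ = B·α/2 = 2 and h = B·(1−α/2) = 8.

Percentile endpoints at ranks 2 and 8: θ*₍2₎ = 192.6, θ*₍8₎ = 216.7.
Basic interval reflects these around m̂:
  lower = 2 × 210.3 − 216.7 = 203.9
  upper = 2 × 210.3 − 192.6 = 228.0

(203.9, 228.0)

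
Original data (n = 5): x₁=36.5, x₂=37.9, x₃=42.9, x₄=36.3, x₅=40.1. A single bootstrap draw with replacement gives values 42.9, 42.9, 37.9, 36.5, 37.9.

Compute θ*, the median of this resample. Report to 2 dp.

Sorted: 36.5, 37.9, 37.9, 42.9, 42.9
Median = middle value = 37.90

θ* = 37.90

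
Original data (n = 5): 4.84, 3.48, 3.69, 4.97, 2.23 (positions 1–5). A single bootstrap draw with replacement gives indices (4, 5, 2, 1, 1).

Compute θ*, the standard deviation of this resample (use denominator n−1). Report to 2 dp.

Resample values: 4.97, 2.23, 3.48, 4.84, 4.84.
Mean = 4.0720; sum of squared deviations = 5.7295
s² = 5.7295 / 4 = 1.4324
s = √1.4324 = 1.20

θ* = 1.20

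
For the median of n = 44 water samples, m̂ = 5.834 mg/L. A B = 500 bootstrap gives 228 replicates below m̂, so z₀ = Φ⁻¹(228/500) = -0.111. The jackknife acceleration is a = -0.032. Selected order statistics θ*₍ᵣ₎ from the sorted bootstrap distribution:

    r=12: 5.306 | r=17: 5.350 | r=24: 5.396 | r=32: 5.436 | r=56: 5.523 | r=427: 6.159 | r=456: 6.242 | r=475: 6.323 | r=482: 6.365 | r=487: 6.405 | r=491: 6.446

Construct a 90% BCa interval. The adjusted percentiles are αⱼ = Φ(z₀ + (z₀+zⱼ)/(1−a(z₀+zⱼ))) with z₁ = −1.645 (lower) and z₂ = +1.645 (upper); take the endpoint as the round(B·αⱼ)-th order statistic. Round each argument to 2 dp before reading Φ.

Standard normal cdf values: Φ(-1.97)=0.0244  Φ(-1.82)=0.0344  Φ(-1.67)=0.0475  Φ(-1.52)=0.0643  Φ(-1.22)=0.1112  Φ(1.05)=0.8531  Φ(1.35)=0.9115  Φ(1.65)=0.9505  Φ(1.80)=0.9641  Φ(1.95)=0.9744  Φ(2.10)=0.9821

Lower: z₀ + z₁ = -0.111 + (-1.645) = -1.756; 1 − a(z₀+z₁) = 1 − (-0.032)(-1.756) = 0.9438; argument = -0.111 + (-1.756)/0.9438 = -1.9715 → -1.97.
α₁ = Φ(-1.97) = 0.0244; rank = round(500 × 0.0244) = 12; θ*₍12₎ = 5.306.
Upper: z₀ + z₂ = 1.534; 1 − a(z₀+z₂) = 1.0491; argument = 1.3512 → 1.35; α₂ = 0.9115; rank = 456; θ*₍456₎ = 6.242.

(5.306, 6.242)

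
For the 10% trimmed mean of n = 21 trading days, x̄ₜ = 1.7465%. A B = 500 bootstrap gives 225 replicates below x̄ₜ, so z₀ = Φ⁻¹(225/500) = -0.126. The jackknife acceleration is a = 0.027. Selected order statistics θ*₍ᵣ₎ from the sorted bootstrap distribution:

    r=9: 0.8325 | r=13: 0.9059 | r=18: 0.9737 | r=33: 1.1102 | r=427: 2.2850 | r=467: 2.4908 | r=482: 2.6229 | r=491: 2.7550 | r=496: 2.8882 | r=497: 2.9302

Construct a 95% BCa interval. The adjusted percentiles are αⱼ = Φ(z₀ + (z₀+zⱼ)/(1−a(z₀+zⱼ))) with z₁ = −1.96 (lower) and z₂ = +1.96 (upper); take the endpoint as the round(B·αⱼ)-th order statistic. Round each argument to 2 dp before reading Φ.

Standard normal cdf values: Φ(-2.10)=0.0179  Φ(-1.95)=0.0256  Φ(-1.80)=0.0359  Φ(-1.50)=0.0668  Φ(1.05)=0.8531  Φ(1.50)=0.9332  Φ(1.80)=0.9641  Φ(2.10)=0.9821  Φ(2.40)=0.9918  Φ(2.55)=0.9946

(0.8325, 2.6229)

Lower: z₀ + z₁ = -0.126 + (-1.960) = -2.086; 1 − a(z₀+z₁) = 1 − (0.027)(-2.086) = 1.0563; argument = -0.126 + (-2.086)/1.0563 = -2.1008 → -2.10.
α₁ = Φ(-2.10) = 0.0179; rank = round(500 × 0.0179) = 9; θ*₍9₎ = 0.8325.
Upper: z₀ + z₂ = 1.834; 1 − a(z₀+z₂) = 0.9505; argument = 1.8035 → 1.80; α₂ = 0.9641; rank = 482; θ*₍482₎ = 2.6229.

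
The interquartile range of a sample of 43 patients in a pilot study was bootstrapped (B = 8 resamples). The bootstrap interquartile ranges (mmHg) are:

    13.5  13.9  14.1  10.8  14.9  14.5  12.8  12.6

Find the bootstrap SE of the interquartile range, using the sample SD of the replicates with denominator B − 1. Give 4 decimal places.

SE* = 1.3076

Bootstrap SE is the standard deviation of the 8 replicate interquartile ranges.
Mean of replicates: (13.5 + 13.9 + 14.1 + 10.8 + 14.9 + 14.5 + 12.8 + 12.6) / 8 = 107.10000 / 8 = 13.38750
Sum of squared deviations: (+0.11250)² + (+0.51250)² + (+0.71250)² + (−2.58750)² + (+1.51250)² + (+1.11250)² + (−0.58750)² + (−0.78750)² = 11.96875
Variance = 11.96875 / 7 = 1.70982
SE* = √1.70982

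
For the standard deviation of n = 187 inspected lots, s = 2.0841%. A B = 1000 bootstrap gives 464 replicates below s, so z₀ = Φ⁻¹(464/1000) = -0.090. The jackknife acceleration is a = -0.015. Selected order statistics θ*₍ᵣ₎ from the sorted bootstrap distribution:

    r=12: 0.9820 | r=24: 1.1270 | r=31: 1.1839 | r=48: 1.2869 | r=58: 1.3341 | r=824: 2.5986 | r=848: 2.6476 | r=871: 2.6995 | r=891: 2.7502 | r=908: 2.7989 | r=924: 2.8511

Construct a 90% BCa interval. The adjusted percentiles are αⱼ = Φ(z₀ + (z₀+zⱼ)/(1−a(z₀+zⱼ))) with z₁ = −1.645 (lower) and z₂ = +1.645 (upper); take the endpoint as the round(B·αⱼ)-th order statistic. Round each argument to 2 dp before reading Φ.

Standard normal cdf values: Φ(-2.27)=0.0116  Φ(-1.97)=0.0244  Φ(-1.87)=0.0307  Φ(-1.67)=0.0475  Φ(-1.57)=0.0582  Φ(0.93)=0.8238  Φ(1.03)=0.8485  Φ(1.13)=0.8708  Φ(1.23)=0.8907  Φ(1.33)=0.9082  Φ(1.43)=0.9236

Lower: z₀ + z₁ = -0.090 + (-1.645) = -1.735; 1 − a(z₀+z₁) = 1 − (-0.015)(-1.735) = 0.9740; argument = -0.090 + (-1.735)/0.9740 = -1.8714 → -1.87.
α₁ = Φ(-1.87) = 0.0307; rank = round(1000 × 0.0307) = 31; θ*₍31₎ = 1.1839.
Upper: z₀ + z₂ = 1.555; 1 − a(z₀+z₂) = 1.0233; argument = 1.4296 → 1.43; α₂ = 0.9236; rank = 924; θ*₍924₎ = 2.8511.

(1.1839, 2.8511)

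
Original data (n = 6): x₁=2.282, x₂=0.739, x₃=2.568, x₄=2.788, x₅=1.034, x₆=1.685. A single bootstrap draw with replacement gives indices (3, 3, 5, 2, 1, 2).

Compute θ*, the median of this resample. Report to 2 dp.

Resample values: 2.568, 2.568, 1.034, 0.739, 2.282, 0.739.
Sorted: 0.739, 0.739, 1.034, 2.282, 2.568, 2.568
Median = average of the two middle values = 1.66

θ* = 1.66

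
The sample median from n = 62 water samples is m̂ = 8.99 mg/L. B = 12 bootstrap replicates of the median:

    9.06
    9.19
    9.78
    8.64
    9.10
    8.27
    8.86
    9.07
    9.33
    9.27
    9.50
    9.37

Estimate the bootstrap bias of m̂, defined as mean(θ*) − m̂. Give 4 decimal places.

bias = +0.1300

mean(θ*) = (9.06 + 9.19 + 9.78 + 8.64 + 9.10 + 8.27 + 8.86 + 9.07 + 9.33 + 9.27 + 9.50 + 9.37) / 12 = 9.12000
bias = 9.12000 − 8.99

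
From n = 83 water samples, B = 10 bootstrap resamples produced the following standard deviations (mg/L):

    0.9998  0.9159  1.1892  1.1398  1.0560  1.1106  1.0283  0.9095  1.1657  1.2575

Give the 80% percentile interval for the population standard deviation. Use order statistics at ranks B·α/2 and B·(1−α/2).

Sorted replicates: 0.9095, 0.9159, 0.9998, 1.0283, 1.0560, 1.1106, 1.1398, 1.1657, 1.1892, 1.2575
α = 0.20; lower rank = 10 × 0.100 = 1; upper rank = 10 × 0.900 = 9.
The 1st smallest replicate is 0.9095; the 9th is 1.1892.

(0.9095, 1.1892)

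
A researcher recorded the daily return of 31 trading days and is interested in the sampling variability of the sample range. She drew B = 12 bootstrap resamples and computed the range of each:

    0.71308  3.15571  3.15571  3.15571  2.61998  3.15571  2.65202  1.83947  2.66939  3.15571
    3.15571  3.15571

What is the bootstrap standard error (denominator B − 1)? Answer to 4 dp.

Bootstrap SE is the standard deviation of the 12 replicate ranges.
Mean of replicates: (0.71308 + 3.15571 + 3.15571 + 3.15571 + 2.61998 + 3.15571 + 2.65202 + 1.83947 + 2.66939 + 3.15571 + 3.15571 + 3.15571) / 12 = 32.583910 / 12 = 2.715326
Sum of squared deviations: (−2.002246)² + (+0.440384)² + (+0.440384)² + (+0.440384)² + (−0.095346)² + (+0.440384)² + (−0.063306)² + (−0.875856)² + (−0.045936)² + (+0.440384)² + (+0.440384)² + (+0.440384)² = 6.148888
Variance = 6.148888 / 11 = 0.558990
SE* = √0.558990

SE* = 0.7477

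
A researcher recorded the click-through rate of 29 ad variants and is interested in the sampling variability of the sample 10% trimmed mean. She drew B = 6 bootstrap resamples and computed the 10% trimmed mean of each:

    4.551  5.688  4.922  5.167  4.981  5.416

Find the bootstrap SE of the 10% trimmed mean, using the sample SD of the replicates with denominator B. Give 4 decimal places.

Bootstrap SE is the standard deviation of the 6 replicate 10% trimmed means.
Mean of replicates: (4.551 + 5.688 + 4.922 + 5.167 + 4.981 + 5.416) / 6 = 30.725000 / 6 = 5.120833
Sum of squared deviations: (−0.569833)² + (+0.567167)² + (−0.198833)² + (+0.046167)² + (−0.139833)² + (+0.295167)² = 0.794731
Variance = 0.794731 / 6 = 0.132455
SE* = √0.132455

SE* = 0.3639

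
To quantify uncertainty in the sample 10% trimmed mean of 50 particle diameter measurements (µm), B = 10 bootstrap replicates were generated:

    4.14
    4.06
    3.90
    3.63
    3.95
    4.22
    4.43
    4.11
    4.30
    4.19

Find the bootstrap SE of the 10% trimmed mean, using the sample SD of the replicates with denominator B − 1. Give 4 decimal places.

Bootstrap SE is the standard deviation of the 10 replicate 10% trimmed means.
Mean of replicates: (4.14 + 4.06 + 3.90 + 3.63 + 3.95 + 4.22 + 4.43 + 4.11 + 4.30 + 4.19) / 10 = 40.93000 / 10 = 4.09300
Sum of squared deviations: (+0.04700)² + (−0.03300)² + (−0.19300)² + (−0.46300)² + (−0.14300)² + (+0.12700)² + (+0.33700)² + (+0.01700)² + (+0.20700)² + (+0.09700)² = 0.45761
Variance = 0.45761 / 9 = 0.05085
SE* = √0.05085

SE* = 0.2255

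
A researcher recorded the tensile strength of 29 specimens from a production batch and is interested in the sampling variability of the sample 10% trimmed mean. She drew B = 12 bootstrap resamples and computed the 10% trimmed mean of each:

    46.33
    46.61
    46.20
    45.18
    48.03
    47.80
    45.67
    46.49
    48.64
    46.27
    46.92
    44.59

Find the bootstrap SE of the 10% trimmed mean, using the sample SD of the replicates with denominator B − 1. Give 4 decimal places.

SE* = 1.1680

Bootstrap SE is the standard deviation of the 12 replicate 10% trimmed means.
Mean of replicates: (46.33 + 46.61 + 46.20 + 45.18 + 48.03 + 47.80 + 45.67 + 46.49 + 48.64 + 46.27 + 46.92 + 44.59) / 12 = 558.73000 / 12 = 46.56083
Sum of squared deviations: (−0.23083)² + (+0.04917)² + (−0.36083)² + (−1.38083)² + (+1.46917)² + (+1.23917)² + (−0.89083)² + (−0.07083)² + (+2.07917)² + (−0.29083)² + (+0.35917)² + (−1.97083)² = 15.00589
Variance = 15.00589 / 11 = 1.36417
SE* = √1.36417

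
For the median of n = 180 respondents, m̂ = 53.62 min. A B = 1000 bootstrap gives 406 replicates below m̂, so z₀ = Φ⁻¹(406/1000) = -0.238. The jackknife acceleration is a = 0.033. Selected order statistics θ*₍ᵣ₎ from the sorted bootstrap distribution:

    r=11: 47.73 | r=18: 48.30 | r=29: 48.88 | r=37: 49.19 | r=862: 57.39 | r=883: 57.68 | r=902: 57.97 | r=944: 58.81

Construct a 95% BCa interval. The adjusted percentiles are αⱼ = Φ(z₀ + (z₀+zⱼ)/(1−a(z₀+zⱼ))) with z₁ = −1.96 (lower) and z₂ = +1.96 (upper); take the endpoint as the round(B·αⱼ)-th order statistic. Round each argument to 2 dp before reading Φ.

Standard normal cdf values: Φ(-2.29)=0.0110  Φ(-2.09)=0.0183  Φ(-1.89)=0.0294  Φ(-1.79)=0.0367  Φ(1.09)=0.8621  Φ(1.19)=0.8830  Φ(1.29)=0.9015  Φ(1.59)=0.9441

Lower: z₀ + z₁ = -0.238 + (-1.960) = -2.198; 1 − a(z₀+z₁) = 1 − (0.033)(-2.198) = 1.0725; argument = -0.238 + (-2.198)/1.0725 = -2.2874 → -2.29.
α₁ = Φ(-2.29) = 0.0110; rank = round(1000 × 0.0110) = 11; θ*₍11₎ = 47.73.
Upper: z₀ + z₂ = 1.722; 1 − a(z₀+z₂) = 0.9432; argument = 1.5878 → 1.59; α₂ = 0.9441; rank = 944; θ*₍944₎ = 58.81.

(47.73, 58.81)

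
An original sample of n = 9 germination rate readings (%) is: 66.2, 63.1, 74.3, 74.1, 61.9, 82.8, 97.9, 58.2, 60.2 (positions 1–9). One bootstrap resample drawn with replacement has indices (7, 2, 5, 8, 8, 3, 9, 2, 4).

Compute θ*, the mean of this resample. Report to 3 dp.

Resample values: 97.9, 63.1, 61.9, 58.2, 58.2, 74.3, 60.2, 63.1, 74.1.
Mean = (97.9 + 63.1 + 61.9 + 58.2 + 58.2 + 74.3 + 60.2 + 63.1 + 74.1) / 9 = 611.00 / 9 = 67.889

θ* = 67.889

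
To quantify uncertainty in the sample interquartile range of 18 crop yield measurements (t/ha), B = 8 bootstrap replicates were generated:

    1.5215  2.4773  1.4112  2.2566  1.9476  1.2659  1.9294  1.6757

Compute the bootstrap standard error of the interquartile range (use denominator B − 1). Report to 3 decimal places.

SE* = 0.420

Bootstrap SE is the standard deviation of the 8 replicate interquartile ranges.
Mean of replicates: (1.5215 + 2.4773 + 1.4112 + 2.2566 + 1.9476 + 1.2659 + 1.9294 + 1.6757) / 8 = 14.48520 / 8 = 1.81065
Sum of squared deviations: (−0.28915)² + (+0.66665)² + (−0.39945)² + (+0.44595)² + (+0.13695)² + (−0.54475)² + (+0.11875)² + (−0.13495)² = 1.23428
Variance = 1.23428 / 7 = 0.17633
SE* = √0.17633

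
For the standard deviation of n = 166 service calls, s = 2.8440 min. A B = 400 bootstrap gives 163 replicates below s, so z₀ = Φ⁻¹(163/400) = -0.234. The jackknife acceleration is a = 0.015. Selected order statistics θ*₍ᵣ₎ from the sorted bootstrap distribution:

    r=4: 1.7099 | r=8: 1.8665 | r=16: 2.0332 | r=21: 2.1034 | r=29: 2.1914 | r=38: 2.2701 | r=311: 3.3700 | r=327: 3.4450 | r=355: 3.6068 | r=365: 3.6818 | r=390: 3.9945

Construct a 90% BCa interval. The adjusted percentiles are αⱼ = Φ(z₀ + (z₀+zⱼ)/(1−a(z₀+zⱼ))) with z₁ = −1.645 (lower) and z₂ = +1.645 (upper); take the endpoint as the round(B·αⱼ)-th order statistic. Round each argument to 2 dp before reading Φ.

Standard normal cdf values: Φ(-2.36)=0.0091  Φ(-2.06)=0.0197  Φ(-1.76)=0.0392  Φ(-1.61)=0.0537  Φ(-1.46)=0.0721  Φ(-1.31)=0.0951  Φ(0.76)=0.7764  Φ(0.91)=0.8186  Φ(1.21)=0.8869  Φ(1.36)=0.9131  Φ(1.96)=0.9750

Lower: z₀ + z₁ = -0.234 + (-1.645) = -1.879; 1 − a(z₀+z₁) = 1 − (0.015)(-1.879) = 1.0282; argument = -0.234 + (-1.879)/1.0282 = -2.0615 → -2.06.
α₁ = Φ(-2.06) = 0.0197; rank = round(400 × 0.0197) = 8; θ*₍8₎ = 1.8665.
Upper: z₀ + z₂ = 1.411; 1 − a(z₀+z₂) = 0.9788; argument = 1.2075 → 1.21; α₂ = 0.8869; rank = 355; θ*₍355₎ = 3.6068.

(1.8665, 3.6068)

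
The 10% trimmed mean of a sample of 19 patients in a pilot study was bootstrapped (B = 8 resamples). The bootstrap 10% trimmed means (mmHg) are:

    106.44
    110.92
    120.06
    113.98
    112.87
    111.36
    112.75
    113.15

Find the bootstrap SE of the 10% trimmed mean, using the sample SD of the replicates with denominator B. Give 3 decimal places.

SE* = 3.539

Bootstrap SE is the standard deviation of the 8 replicate 10% trimmed means.
Mean of replicates: (106.44 + 110.92 + 120.06 + 113.98 + 112.87 + 111.36 + 112.75 + 113.15) / 8 = 901.5300 / 8 = 112.6912
Sum of squared deviations: (−6.2512)² + (−1.7712)² + (+7.3688)² + (+1.2888)² + (+0.1788)² + (−1.3312)² + (+0.0588)² + (+0.4588)² = 100.1929
Variance = 100.1929 / 8 = 12.5241
SE* = √12.5241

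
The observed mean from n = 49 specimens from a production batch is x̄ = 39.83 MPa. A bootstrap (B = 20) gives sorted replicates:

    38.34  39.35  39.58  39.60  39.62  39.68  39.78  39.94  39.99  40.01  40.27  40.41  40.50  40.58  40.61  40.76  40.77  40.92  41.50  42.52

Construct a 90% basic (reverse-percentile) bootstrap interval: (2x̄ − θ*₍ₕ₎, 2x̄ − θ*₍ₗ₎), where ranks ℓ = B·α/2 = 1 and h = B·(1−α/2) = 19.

Percentile endpoints at ranks 1 and 19: θ*₍1₎ = 38.34, θ*₍19₎ = 41.50.
Basic interval reflects these around x̄:
  lower = 2 × 39.83 − 41.50 = 38.16
  upper = 2 × 39.83 − 38.34 = 41.32

(38.16, 41.32)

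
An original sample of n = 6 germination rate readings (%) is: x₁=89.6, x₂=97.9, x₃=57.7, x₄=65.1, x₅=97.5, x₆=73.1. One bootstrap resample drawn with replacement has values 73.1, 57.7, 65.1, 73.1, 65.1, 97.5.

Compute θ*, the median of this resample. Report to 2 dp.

θ* = 69.10

Sorted: 57.7, 65.1, 65.1, 73.1, 73.1, 97.5
Median = average of the two middle values = 69.10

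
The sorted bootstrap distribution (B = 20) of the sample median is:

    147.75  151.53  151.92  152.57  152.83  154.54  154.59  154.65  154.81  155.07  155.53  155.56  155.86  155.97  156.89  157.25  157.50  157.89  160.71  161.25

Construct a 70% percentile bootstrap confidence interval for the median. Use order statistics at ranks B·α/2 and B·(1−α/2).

α = 0.30; lower rank = 20 × 0.150 = 3; upper rank = 20 × 0.850 = 17.
The 3rd smallest replicate is 151.92; the 17th is 157.50.

(151.92, 157.50)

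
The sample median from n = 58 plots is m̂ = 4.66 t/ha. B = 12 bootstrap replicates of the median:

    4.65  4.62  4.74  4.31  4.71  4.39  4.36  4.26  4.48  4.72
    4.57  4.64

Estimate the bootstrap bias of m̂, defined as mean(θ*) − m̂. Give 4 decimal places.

bias = −0.1225

mean(θ*) = (4.65 + 4.62 + 4.74 + 4.31 + 4.71 + 4.39 + 4.36 + 4.26 + 4.48 + 4.72 + 4.57 + 4.64) / 12 = 4.53750
bias = 4.53750 − 4.66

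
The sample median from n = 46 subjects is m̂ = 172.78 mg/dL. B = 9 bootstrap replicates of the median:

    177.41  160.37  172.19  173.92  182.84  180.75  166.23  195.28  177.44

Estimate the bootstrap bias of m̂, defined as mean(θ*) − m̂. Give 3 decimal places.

bias = +3.490

mean(θ*) = (177.41 + 160.37 + 172.19 + 173.92 + 182.84 + 180.75 + 166.23 + 195.28 + 177.44) / 9 = 176.2700
bias = 176.2700 − 172.78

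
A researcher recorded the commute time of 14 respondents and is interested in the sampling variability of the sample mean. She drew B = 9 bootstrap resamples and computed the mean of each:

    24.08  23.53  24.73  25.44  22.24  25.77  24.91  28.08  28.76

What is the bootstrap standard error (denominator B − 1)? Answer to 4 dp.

SE* = 2.0736

Bootstrap SE is the standard deviation of the 9 replicate means.
Mean of replicates: (24.08 + 23.53 + 24.73 + 25.44 + 22.24 + 25.77 + 24.91 + 28.08 + 28.76) / 9 = 227.54000 / 9 = 25.28222
Sum of squared deviations: (−1.20222)² + (−1.75222)² + (−0.55222)² + (+0.15778)² + (−3.04222)² + (+0.48778)² + (−0.37222)² + (+2.79778)² + (+3.47778)² = 34.39956
Variance = 34.39956 / 8 = 4.29994
SE* = √4.29994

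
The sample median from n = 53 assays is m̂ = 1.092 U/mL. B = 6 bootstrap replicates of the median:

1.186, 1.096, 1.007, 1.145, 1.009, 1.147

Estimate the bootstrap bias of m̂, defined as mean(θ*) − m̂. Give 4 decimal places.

bias = +0.0063

mean(θ*) = (1.186 + 1.096 + 1.007 + 1.145 + 1.009 + 1.147) / 6 = 1.09833
bias = 1.09833 − 1.092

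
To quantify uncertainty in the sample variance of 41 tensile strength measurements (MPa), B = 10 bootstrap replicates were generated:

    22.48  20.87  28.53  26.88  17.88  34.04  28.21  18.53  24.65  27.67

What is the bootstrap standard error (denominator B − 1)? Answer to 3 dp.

Bootstrap SE is the standard deviation of the 10 replicate variances.
Mean of replicates: (22.48 + 20.87 + 28.53 + 26.88 + 17.88 + 34.04 + 28.21 + 18.53 + 24.65 + 27.67) / 10 = 249.7400 / 10 = 24.9740
Sum of squared deviations: (−2.4940)² + (−4.1040)² + (+3.5560)² + (+1.9060)² + (−7.0940)² + (+9.0660)² + (+3.2360)² + (−6.4440)² + (−0.3240)² + (+2.6960)² = 231.2282
Variance = 231.2282 / 9 = 25.6920
SE* = √25.6920

SE* = 5.069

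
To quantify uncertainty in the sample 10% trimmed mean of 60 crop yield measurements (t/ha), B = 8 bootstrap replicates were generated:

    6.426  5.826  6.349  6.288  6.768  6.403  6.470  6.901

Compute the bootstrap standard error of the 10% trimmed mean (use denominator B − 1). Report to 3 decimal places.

Bootstrap SE is the standard deviation of the 8 replicate 10% trimmed means.
Mean of replicates: (6.426 + 5.826 + 6.349 + 6.288 + 6.768 + 6.403 + 6.470 + 6.901) / 8 = 51.4310 / 8 = 6.4289
Sum of squared deviations: (−0.0029)² + (−0.6029)² + (−0.0799)² + (−0.1409)² + (+0.3391)² + (−0.0259)² + (+0.0411)² + (+0.4721)² = 0.7300
Variance = 0.7300 / 7 = 0.1043
SE* = √0.1043

SE* = 0.323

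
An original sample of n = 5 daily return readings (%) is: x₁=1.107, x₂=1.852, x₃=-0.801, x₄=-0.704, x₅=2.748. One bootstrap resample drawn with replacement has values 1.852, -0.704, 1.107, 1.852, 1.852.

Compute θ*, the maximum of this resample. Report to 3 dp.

Maximum = 1.852

θ* = 1.852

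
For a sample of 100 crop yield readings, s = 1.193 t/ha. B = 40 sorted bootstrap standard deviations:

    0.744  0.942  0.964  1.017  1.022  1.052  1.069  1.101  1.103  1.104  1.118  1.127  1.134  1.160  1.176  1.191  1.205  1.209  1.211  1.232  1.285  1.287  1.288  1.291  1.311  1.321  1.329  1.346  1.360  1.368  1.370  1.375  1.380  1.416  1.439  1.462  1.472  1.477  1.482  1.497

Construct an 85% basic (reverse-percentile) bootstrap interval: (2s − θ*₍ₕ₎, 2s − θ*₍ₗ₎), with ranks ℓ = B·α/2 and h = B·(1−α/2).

(0.914, 1.422)

Percentile endpoints at ranks 3 and 37: θ*₍3₎ = 0.964, θ*₍37₎ = 1.472.
Basic interval reflects these around s:
  lower = 2 × 1.193 − 1.472 = 0.914
  upper = 2 × 1.193 − 0.964 = 1.422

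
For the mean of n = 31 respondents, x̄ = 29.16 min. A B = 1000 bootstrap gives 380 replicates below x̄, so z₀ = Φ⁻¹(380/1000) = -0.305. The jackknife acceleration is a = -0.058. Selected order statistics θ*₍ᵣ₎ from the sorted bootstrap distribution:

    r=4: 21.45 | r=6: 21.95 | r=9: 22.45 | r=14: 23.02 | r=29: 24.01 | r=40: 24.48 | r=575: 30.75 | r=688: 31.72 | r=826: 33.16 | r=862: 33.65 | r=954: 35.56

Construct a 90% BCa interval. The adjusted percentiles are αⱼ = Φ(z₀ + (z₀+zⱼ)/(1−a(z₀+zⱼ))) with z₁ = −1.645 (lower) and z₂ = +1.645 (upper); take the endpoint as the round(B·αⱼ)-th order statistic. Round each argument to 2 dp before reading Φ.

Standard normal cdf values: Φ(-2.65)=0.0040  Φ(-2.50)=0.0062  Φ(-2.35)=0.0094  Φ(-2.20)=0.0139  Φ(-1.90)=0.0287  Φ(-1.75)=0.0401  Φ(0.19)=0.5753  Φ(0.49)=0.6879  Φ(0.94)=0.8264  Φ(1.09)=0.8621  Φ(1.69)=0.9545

Lower: z₀ + z₁ = -0.305 + (-1.645) = -1.950; 1 − a(z₀+z₁) = 1 − (-0.058)(-1.950) = 0.8869; argument = -0.305 + (-1.950)/0.8869 = -2.5037 → -2.50.
α₁ = Φ(-2.50) = 0.0062; rank = round(1000 × 0.0062) = 6; θ*₍6₎ = 21.95.
Upper: z₀ + z₂ = 1.340; 1 − a(z₀+z₂) = 1.0777; argument = 0.9384 → 0.94; α₂ = 0.8264; rank = 826; θ*₍826₎ = 33.16.

(21.95, 33.16)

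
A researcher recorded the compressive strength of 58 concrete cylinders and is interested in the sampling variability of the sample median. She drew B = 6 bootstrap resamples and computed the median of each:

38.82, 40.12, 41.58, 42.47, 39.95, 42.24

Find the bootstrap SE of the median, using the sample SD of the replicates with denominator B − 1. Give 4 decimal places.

SE* = 1.4527

Bootstrap SE is the standard deviation of the 6 replicate medians.
Mean of replicates: (38.82 + 40.12 + 41.58 + 42.47 + 39.95 + 42.24) / 6 = 245.18000 / 6 = 40.86333
Sum of squared deviations: (−2.04333)² + (−0.74333)² + (+0.71667)² + (+1.60667)² + (−0.91333)² + (+1.37667)² = 10.55213
Variance = 10.55213 / 5 = 2.11043
SE* = √2.11043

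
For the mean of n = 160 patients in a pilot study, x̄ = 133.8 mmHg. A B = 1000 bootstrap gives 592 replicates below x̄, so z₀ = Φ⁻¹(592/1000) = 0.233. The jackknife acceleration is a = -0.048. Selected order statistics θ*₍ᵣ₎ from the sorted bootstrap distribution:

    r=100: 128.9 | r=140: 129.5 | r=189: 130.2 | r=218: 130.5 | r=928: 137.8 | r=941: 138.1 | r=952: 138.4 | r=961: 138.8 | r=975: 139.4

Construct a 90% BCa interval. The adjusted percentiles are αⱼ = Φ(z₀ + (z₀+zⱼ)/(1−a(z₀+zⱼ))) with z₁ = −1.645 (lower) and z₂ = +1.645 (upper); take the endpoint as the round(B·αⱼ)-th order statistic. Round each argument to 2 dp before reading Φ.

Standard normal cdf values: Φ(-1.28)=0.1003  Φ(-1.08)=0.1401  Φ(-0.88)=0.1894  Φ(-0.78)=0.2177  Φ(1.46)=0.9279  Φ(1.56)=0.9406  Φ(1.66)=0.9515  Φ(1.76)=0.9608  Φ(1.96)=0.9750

Lower: z₀ + z₁ = 0.233 + (-1.645) = -1.412; 1 − a(z₀+z₁) = 1 − (-0.048)(-1.412) = 0.9322; argument = 0.233 + (-1.412)/0.9322 = -1.2817 → -1.28.
α₁ = Φ(-1.28) = 0.1003; rank = round(1000 × 0.1003) = 100; θ*₍100₎ = 128.9.
Upper: z₀ + z₂ = 1.878; 1 − a(z₀+z₂) = 1.0901; argument = 1.9557 → 1.96; α₂ = 0.9750; rank = 975; θ*₍975₎ = 139.4.

(128.9, 139.4)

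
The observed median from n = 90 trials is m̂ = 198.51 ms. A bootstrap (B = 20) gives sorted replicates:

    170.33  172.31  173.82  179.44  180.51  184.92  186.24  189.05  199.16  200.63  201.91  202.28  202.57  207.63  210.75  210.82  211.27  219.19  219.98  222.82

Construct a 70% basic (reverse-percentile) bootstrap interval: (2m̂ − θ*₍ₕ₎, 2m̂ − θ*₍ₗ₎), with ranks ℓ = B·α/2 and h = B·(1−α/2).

Percentile endpoints at ranks 3 and 17: θ*₍3₎ = 173.82, θ*₍17₎ = 211.27.
Basic interval reflects these around m̂:
  lower = 2 × 198.51 − 211.27 = 185.75
  upper = 2 × 198.51 − 173.82 = 223.20

(185.75, 223.20)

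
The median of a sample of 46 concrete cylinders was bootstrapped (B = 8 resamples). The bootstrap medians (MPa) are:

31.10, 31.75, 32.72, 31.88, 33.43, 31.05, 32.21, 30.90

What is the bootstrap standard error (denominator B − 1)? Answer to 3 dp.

SE* = 0.886

Bootstrap SE is the standard deviation of the 8 replicate medians.
Mean of replicates: (31.10 + 31.75 + 32.72 + 31.88 + 33.43 + 31.05 + 32.21 + 30.90) / 8 = 255.0400 / 8 = 31.8800
Sum of squared deviations: (−0.7800)² + (−0.1300)² + (+0.8400)² + (+0.0000)² + (+1.5500)² + (−0.8300)² + (+0.3300)² + (−0.9800)² = 5.4916
Variance = 5.4916 / 7 = 0.7845
SE* = √0.7845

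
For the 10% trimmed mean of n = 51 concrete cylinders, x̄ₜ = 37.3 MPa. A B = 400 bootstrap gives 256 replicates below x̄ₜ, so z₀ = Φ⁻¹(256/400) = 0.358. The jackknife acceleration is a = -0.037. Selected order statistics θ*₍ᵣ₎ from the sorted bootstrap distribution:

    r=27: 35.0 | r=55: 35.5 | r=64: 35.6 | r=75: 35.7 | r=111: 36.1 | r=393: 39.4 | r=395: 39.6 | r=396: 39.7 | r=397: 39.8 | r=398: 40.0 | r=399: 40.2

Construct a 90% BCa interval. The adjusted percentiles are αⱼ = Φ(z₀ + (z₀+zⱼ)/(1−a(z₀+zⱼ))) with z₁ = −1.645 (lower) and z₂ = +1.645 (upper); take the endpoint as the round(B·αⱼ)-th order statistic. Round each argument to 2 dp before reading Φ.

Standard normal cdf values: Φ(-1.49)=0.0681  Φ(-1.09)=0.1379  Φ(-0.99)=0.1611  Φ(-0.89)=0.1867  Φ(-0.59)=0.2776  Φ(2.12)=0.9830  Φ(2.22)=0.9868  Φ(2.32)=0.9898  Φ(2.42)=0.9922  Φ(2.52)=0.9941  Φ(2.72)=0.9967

Lower: z₀ + z₁ = 0.358 + (-1.645) = -1.287; 1 − a(z₀+z₁) = 1 − (-0.037)(-1.287) = 0.9524; argument = 0.358 + (-1.287)/0.9524 = -0.9933 → -0.99.
α₁ = Φ(-0.99) = 0.1611; rank = round(400 × 0.1611) = 64; θ*₍64₎ = 35.6.
Upper: z₀ + z₂ = 2.003; 1 − a(z₀+z₂) = 1.0741; argument = 2.2228 → 2.22; α₂ = 0.9868; rank = 395; θ*₍395₎ = 39.6.

(35.6, 39.6)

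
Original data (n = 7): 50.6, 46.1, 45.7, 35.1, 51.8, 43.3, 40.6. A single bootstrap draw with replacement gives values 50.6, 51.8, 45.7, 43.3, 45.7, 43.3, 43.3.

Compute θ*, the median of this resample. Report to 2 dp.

Sorted: 43.3, 43.3, 43.3, 45.7, 45.7, 50.6, 51.8
Median = middle value = 45.70

θ* = 45.70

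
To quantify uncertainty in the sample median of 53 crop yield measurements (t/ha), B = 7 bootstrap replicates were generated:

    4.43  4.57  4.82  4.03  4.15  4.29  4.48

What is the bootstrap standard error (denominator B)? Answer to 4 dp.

Bootstrap SE is the standard deviation of the 7 replicate medians.
Mean of replicates: (4.43 + 4.57 + 4.82 + 4.03 + 4.15 + 4.29 + 4.48) / 7 = 30.77000 / 7 = 4.39571
Sum of squared deviations: (+0.03429)² + (+0.17429)² + (+0.42429)² + (−0.36571)² + (−0.24571)² + (−0.10571)² + (+0.08429)² = 0.42397
Variance = 0.42397 / 7 = 0.06057
SE* = √0.06057

SE* = 0.2461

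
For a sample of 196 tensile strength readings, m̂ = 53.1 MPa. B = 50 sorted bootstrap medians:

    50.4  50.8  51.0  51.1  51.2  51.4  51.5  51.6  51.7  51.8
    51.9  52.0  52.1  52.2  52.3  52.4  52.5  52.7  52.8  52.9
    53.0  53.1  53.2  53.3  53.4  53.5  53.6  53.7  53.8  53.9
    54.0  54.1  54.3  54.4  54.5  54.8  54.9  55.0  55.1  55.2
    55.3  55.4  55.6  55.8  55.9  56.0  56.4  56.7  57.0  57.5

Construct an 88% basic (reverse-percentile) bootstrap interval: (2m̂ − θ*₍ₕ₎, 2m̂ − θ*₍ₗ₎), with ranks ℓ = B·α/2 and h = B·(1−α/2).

Percentile endpoints at ranks 3 and 47: θ*₍3₎ = 51.0, θ*₍47₎ = 56.4.
Basic interval reflects these around m̂:
  lower = 2 × 53.1 − 56.4 = 49.8
  upper = 2 × 53.1 − 51.0 = 55.2

(49.8, 55.2)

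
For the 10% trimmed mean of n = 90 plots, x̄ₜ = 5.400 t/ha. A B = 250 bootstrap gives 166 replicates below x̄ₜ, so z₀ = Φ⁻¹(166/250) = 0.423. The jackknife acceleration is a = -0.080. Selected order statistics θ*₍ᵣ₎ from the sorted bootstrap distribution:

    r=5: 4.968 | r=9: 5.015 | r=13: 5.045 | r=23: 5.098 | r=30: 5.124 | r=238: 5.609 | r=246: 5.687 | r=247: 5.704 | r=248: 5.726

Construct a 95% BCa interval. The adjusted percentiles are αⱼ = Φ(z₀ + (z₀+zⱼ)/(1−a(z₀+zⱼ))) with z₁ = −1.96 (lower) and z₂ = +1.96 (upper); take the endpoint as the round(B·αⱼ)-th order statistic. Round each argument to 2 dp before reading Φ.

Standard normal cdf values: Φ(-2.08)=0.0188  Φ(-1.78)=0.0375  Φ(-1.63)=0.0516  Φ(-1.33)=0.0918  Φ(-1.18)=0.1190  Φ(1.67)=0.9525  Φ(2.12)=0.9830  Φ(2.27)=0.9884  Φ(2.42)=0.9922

Lower: z₀ + z₁ = 0.423 + (-1.960) = -1.537; 1 − a(z₀+z₁) = 1 − (-0.080)(-1.537) = 0.8770; argument = 0.423 + (-1.537)/0.8770 = -1.3295 → -1.33.
α₁ = Φ(-1.33) = 0.0918; rank = round(250 × 0.0918) = 23; θ*₍23₎ = 5.098.
Upper: z₀ + z₂ = 2.383; 1 − a(z₀+z₂) = 1.1906; argument = 2.4244 → 2.42; α₂ = 0.9922; rank = 248; θ*₍248₎ = 5.726.

(5.098, 5.726)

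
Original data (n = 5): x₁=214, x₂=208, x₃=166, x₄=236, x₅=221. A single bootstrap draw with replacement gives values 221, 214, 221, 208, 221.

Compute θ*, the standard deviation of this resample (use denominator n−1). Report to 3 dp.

θ* = 5.874

Mean = 217.0000; sum of squared deviations = 138.0000
s² = 138.0000 / 4 = 34.5000
s = √34.5000 = 5.874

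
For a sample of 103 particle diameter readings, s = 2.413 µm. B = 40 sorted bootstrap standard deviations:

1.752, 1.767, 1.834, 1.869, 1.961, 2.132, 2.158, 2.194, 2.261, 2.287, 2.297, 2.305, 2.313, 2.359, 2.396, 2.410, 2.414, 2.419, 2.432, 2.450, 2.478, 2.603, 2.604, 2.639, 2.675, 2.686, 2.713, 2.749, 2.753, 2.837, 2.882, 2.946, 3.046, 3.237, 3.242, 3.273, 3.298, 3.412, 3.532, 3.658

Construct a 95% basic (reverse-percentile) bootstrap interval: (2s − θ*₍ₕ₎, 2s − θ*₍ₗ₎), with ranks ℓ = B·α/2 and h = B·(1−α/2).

Percentile endpoints at ranks 1 and 39: θ*₍1₎ = 1.752, θ*₍39₎ = 3.532.
Basic interval reflects these around s:
  lower = 2 × 2.413 − 3.532 = 1.294
  upper = 2 × 2.413 − 1.752 = 3.074

(1.294, 3.074)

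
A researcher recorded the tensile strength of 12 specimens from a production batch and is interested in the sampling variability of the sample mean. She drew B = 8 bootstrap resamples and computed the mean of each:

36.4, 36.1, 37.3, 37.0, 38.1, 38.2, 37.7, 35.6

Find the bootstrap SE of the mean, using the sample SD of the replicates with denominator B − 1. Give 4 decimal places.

SE* = 0.9517

Bootstrap SE is the standard deviation of the 8 replicate means.
Mean of replicates: (36.4 + 36.1 + 37.3 + 37.0 + 38.1 + 38.2 + 37.7 + 35.6) / 8 = 296.40000 / 8 = 37.05000
Sum of squared deviations: (−0.65000)² + (−0.95000)² + (+0.25000)² + (−0.05000)² + (+1.05000)² + (+1.15000)² + (+0.65000)² + (−1.45000)² = 6.34000
Variance = 6.34000 / 7 = 0.90571
SE* = √0.90571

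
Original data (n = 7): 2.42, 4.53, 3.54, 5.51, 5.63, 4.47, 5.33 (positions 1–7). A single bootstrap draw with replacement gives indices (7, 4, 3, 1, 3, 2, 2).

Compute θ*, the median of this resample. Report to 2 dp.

θ* = 4.53

Resample values: 5.33, 5.51, 3.54, 2.42, 3.54, 4.53, 4.53.
Sorted: 2.42, 3.54, 3.54, 4.53, 4.53, 5.33, 5.51
Median = middle value = 4.53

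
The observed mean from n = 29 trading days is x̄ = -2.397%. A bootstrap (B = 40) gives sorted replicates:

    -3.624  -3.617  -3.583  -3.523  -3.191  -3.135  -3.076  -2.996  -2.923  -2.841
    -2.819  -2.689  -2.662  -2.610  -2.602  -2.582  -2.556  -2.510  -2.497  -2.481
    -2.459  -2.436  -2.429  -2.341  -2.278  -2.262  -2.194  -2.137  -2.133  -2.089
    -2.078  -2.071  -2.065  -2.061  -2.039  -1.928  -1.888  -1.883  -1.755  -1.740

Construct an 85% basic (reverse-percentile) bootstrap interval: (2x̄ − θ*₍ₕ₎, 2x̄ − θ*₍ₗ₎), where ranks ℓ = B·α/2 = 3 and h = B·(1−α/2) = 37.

Percentile endpoints at ranks 3 and 37: θ*₍3₎ = -3.583, θ*₍37₎ = -1.888.
Basic interval reflects these around x̄:
  lower = 2 × -2.397 − -1.888 = -2.906
  upper = 2 × -2.397 − -3.583 = -1.211

(-2.906, -1.211)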